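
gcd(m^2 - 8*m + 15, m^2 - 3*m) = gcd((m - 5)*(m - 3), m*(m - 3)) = m - 3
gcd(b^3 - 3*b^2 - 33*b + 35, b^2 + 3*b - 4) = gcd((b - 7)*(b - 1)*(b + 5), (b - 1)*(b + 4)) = b - 1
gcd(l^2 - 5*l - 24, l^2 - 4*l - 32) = l - 8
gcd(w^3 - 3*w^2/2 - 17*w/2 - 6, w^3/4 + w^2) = 1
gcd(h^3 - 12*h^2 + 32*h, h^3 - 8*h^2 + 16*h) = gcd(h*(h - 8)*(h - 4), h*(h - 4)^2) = h^2 - 4*h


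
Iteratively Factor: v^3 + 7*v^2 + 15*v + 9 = (v + 1)*(v^2 + 6*v + 9) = (v + 1)*(v + 3)*(v + 3)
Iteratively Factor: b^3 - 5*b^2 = (b)*(b^2 - 5*b) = b^2*(b - 5)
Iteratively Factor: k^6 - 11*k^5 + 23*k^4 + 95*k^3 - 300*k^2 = (k + 3)*(k^5 - 14*k^4 + 65*k^3 - 100*k^2) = k*(k + 3)*(k^4 - 14*k^3 + 65*k^2 - 100*k) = k*(k - 5)*(k + 3)*(k^3 - 9*k^2 + 20*k) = k^2*(k - 5)*(k + 3)*(k^2 - 9*k + 20) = k^2*(k - 5)^2*(k + 3)*(k - 4)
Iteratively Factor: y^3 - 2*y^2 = (y)*(y^2 - 2*y) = y^2*(y - 2)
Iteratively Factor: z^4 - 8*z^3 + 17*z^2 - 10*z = (z - 5)*(z^3 - 3*z^2 + 2*z) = (z - 5)*(z - 2)*(z^2 - z) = z*(z - 5)*(z - 2)*(z - 1)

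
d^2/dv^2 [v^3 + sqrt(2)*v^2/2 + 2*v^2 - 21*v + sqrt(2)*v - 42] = 6*v + sqrt(2) + 4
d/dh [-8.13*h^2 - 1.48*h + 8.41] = -16.26*h - 1.48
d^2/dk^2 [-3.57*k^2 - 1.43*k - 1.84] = -7.14000000000000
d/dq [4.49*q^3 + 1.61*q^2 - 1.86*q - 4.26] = 13.47*q^2 + 3.22*q - 1.86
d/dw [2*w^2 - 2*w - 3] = 4*w - 2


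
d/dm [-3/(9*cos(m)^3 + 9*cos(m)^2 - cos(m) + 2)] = 3*(-27*cos(m)^2 - 18*cos(m) + 1)*sin(m)/(9*cos(m)^3 + 9*cos(m)^2 - cos(m) + 2)^2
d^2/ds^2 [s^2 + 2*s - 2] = 2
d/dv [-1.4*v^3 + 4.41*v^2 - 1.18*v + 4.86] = -4.2*v^2 + 8.82*v - 1.18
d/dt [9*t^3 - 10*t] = 27*t^2 - 10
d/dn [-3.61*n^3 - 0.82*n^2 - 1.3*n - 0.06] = -10.83*n^2 - 1.64*n - 1.3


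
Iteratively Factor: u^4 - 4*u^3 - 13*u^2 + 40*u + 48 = (u + 3)*(u^3 - 7*u^2 + 8*u + 16) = (u - 4)*(u + 3)*(u^2 - 3*u - 4) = (u - 4)^2*(u + 3)*(u + 1)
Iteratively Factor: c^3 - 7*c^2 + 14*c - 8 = (c - 4)*(c^2 - 3*c + 2) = (c - 4)*(c - 2)*(c - 1)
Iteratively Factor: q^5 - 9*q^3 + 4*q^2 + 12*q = (q - 2)*(q^4 + 2*q^3 - 5*q^2 - 6*q) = (q - 2)^2*(q^3 + 4*q^2 + 3*q) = q*(q - 2)^2*(q^2 + 4*q + 3) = q*(q - 2)^2*(q + 3)*(q + 1)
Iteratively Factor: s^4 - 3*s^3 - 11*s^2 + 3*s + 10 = (s + 2)*(s^3 - 5*s^2 - s + 5) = (s - 5)*(s + 2)*(s^2 - 1) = (s - 5)*(s - 1)*(s + 2)*(s + 1)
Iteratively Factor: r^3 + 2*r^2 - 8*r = (r)*(r^2 + 2*r - 8) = r*(r - 2)*(r + 4)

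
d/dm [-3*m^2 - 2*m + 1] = -6*m - 2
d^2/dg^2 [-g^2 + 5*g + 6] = -2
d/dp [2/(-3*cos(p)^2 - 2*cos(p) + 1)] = -4*(3*cos(p) + 1)*sin(p)/(3*cos(p)^2 + 2*cos(p) - 1)^2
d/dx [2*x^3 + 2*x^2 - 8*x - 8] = 6*x^2 + 4*x - 8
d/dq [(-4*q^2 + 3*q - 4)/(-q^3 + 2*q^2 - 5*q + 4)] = 2*(-2*q^4 + 3*q^3 + q^2 - 8*q - 4)/(q^6 - 4*q^5 + 14*q^4 - 28*q^3 + 41*q^2 - 40*q + 16)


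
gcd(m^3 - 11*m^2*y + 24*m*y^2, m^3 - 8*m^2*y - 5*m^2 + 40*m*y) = -m^2 + 8*m*y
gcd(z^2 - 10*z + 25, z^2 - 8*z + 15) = z - 5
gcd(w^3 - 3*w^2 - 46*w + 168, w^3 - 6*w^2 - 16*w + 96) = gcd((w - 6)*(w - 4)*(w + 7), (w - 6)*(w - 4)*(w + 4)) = w^2 - 10*w + 24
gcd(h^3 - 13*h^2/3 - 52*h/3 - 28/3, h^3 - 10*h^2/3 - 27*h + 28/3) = h - 7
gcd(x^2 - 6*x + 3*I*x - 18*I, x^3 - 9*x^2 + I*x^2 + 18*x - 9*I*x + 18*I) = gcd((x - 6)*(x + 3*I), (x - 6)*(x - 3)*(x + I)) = x - 6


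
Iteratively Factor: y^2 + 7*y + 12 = (y + 4)*(y + 3)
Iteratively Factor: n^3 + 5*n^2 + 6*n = (n)*(n^2 + 5*n + 6) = n*(n + 2)*(n + 3)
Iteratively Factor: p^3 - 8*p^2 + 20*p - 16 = (p - 4)*(p^2 - 4*p + 4) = (p - 4)*(p - 2)*(p - 2)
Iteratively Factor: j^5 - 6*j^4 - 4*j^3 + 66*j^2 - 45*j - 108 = (j + 3)*(j^4 - 9*j^3 + 23*j^2 - 3*j - 36) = (j - 3)*(j + 3)*(j^3 - 6*j^2 + 5*j + 12) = (j - 4)*(j - 3)*(j + 3)*(j^2 - 2*j - 3) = (j - 4)*(j - 3)^2*(j + 3)*(j + 1)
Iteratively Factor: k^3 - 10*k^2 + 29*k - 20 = (k - 5)*(k^2 - 5*k + 4) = (k - 5)*(k - 1)*(k - 4)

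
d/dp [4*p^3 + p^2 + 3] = 2*p*(6*p + 1)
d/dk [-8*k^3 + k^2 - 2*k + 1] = -24*k^2 + 2*k - 2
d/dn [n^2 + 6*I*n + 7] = 2*n + 6*I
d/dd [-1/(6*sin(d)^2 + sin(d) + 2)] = (12*sin(d) + 1)*cos(d)/(6*sin(d)^2 + sin(d) + 2)^2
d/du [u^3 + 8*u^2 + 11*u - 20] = 3*u^2 + 16*u + 11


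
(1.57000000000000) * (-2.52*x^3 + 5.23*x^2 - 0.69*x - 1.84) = -3.9564*x^3 + 8.2111*x^2 - 1.0833*x - 2.8888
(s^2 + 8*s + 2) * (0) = 0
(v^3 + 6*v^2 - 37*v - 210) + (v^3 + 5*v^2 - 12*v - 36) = 2*v^3 + 11*v^2 - 49*v - 246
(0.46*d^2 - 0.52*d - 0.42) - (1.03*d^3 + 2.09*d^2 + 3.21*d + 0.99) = -1.03*d^3 - 1.63*d^2 - 3.73*d - 1.41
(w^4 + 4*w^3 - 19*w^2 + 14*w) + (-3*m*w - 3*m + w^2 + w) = -3*m*w - 3*m + w^4 + 4*w^3 - 18*w^2 + 15*w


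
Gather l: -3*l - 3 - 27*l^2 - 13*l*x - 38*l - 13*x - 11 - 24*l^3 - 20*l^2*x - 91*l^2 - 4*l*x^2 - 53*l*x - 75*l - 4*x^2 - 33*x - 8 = -24*l^3 + l^2*(-20*x - 118) + l*(-4*x^2 - 66*x - 116) - 4*x^2 - 46*x - 22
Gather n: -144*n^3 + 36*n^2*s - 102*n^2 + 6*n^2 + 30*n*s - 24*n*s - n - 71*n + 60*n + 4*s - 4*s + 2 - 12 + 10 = -144*n^3 + n^2*(36*s - 96) + n*(6*s - 12)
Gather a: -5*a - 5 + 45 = 40 - 5*a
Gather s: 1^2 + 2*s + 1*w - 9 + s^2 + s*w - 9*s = s^2 + s*(w - 7) + w - 8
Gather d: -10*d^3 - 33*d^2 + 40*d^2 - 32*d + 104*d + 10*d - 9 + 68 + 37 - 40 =-10*d^3 + 7*d^2 + 82*d + 56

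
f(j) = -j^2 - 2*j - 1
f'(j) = -2*j - 2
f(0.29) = -1.66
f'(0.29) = -2.58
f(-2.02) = -1.04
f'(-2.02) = 2.04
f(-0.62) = -0.14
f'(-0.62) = -0.76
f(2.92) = -15.37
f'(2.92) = -7.84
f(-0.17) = -0.69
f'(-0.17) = -1.66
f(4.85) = -34.22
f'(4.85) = -11.70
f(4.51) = -30.36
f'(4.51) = -11.02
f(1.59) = -6.71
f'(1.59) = -5.18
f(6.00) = -49.00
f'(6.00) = -14.00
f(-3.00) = -4.00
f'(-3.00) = 4.00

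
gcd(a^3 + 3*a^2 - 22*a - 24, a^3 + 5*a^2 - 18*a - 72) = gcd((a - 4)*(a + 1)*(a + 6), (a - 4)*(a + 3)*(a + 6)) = a^2 + 2*a - 24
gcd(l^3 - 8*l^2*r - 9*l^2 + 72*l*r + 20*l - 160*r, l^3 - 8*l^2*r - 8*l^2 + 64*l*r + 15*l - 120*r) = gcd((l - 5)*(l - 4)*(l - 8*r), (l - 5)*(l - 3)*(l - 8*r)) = -l^2 + 8*l*r + 5*l - 40*r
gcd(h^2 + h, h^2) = h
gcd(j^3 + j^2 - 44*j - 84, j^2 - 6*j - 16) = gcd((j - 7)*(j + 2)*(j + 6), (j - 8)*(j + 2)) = j + 2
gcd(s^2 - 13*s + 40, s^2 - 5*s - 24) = s - 8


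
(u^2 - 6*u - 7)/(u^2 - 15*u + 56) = (u + 1)/(u - 8)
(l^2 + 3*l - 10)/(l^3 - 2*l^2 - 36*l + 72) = (l + 5)/(l^2 - 36)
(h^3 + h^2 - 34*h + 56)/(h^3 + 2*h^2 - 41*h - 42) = (h^2 - 6*h + 8)/(h^2 - 5*h - 6)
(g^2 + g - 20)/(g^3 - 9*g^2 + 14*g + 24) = (g + 5)/(g^2 - 5*g - 6)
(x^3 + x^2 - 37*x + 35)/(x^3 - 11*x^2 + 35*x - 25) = (x + 7)/(x - 5)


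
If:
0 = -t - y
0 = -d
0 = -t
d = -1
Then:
No Solution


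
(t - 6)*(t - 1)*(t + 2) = t^3 - 5*t^2 - 8*t + 12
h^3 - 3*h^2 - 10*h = h*(h - 5)*(h + 2)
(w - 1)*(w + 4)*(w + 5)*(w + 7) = w^4 + 15*w^3 + 67*w^2 + 57*w - 140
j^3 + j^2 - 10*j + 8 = (j - 2)*(j - 1)*(j + 4)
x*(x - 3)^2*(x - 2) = x^4 - 8*x^3 + 21*x^2 - 18*x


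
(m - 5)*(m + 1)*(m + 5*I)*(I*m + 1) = I*m^4 - 4*m^3 - 4*I*m^3 + 16*m^2 + 20*m - 20*I*m - 25*I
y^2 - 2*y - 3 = (y - 3)*(y + 1)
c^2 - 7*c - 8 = (c - 8)*(c + 1)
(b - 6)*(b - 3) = b^2 - 9*b + 18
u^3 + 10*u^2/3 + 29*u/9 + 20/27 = (u + 1/3)*(u + 4/3)*(u + 5/3)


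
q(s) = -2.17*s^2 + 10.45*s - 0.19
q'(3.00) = -2.57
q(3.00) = 11.63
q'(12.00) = -41.63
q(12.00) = -187.27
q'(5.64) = -14.03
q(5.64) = -10.28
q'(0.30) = 9.15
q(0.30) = 2.75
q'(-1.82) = 18.35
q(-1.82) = -26.40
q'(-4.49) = 29.94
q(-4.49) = -90.86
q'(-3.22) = 24.42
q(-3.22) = -56.34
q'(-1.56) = 17.22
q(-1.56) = -21.77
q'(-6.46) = 38.49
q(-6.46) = -158.25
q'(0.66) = 7.59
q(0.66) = 5.76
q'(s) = 10.45 - 4.34*s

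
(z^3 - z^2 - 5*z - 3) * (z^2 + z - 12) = z^5 - 18*z^3 + 4*z^2 + 57*z + 36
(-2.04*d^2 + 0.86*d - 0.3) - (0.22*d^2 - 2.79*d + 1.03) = -2.26*d^2 + 3.65*d - 1.33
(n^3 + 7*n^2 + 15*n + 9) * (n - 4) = n^4 + 3*n^3 - 13*n^2 - 51*n - 36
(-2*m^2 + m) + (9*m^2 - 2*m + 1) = 7*m^2 - m + 1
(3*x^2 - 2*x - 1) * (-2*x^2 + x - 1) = -6*x^4 + 7*x^3 - 3*x^2 + x + 1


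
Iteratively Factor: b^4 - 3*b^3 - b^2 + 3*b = (b - 1)*(b^3 - 2*b^2 - 3*b) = (b - 1)*(b + 1)*(b^2 - 3*b) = (b - 3)*(b - 1)*(b + 1)*(b)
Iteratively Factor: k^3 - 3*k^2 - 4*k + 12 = (k - 2)*(k^2 - k - 6) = (k - 2)*(k + 2)*(k - 3)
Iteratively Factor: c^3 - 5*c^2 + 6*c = (c - 3)*(c^2 - 2*c) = (c - 3)*(c - 2)*(c)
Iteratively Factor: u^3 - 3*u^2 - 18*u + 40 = (u + 4)*(u^2 - 7*u + 10) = (u - 2)*(u + 4)*(u - 5)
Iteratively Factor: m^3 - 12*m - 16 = (m + 2)*(m^2 - 2*m - 8) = (m + 2)^2*(m - 4)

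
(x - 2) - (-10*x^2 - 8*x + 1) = 10*x^2 + 9*x - 3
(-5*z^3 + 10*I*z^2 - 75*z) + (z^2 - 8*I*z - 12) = -5*z^3 + z^2 + 10*I*z^2 - 75*z - 8*I*z - 12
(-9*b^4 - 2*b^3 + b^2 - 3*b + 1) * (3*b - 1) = -27*b^5 + 3*b^4 + 5*b^3 - 10*b^2 + 6*b - 1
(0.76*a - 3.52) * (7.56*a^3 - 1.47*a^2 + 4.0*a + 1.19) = 5.7456*a^4 - 27.7284*a^3 + 8.2144*a^2 - 13.1756*a - 4.1888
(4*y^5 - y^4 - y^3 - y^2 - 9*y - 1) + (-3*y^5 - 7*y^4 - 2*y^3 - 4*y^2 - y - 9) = y^5 - 8*y^4 - 3*y^3 - 5*y^2 - 10*y - 10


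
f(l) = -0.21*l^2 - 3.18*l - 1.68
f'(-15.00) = 3.12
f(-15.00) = -1.23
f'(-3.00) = -1.92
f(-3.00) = 5.97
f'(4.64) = -5.13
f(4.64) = -20.96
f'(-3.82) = -1.58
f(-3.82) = 7.40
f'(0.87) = -3.55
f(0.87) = -4.61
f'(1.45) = -3.79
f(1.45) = -6.73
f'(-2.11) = -2.29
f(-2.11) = 4.09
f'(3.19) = -4.52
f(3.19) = -13.96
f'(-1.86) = -2.40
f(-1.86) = 3.51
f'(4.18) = -4.94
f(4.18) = -18.64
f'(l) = -0.42*l - 3.18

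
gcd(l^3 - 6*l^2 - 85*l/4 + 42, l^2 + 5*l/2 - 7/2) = l + 7/2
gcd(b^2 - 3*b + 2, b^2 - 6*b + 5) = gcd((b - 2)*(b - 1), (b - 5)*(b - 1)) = b - 1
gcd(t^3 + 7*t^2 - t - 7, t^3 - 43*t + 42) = t^2 + 6*t - 7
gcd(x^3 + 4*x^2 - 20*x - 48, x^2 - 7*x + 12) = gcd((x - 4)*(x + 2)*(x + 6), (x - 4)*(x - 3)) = x - 4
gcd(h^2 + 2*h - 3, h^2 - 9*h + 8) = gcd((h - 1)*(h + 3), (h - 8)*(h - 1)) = h - 1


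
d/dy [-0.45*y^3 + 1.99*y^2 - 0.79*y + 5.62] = -1.35*y^2 + 3.98*y - 0.79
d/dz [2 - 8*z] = -8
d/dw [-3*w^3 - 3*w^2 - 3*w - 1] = -9*w^2 - 6*w - 3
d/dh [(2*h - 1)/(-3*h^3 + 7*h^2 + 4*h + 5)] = (12*h^3 - 23*h^2 + 14*h + 14)/(9*h^6 - 42*h^5 + 25*h^4 + 26*h^3 + 86*h^2 + 40*h + 25)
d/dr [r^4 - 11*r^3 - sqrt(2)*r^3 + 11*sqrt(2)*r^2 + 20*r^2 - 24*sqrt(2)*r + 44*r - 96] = 4*r^3 - 33*r^2 - 3*sqrt(2)*r^2 + 22*sqrt(2)*r + 40*r - 24*sqrt(2) + 44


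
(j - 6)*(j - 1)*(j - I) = j^3 - 7*j^2 - I*j^2 + 6*j + 7*I*j - 6*I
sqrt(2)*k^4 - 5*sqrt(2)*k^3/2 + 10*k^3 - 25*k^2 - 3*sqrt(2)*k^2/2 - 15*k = k*(k - 3)*(k + 5*sqrt(2))*(sqrt(2)*k + sqrt(2)/2)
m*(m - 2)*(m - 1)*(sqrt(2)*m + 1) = sqrt(2)*m^4 - 3*sqrt(2)*m^3 + m^3 - 3*m^2 + 2*sqrt(2)*m^2 + 2*m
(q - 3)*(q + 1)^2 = q^3 - q^2 - 5*q - 3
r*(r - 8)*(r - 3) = r^3 - 11*r^2 + 24*r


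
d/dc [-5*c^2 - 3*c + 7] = -10*c - 3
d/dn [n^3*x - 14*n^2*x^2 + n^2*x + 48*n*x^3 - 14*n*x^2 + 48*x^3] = x*(3*n^2 - 28*n*x + 2*n + 48*x^2 - 14*x)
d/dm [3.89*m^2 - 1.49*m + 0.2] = 7.78*m - 1.49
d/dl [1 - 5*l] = -5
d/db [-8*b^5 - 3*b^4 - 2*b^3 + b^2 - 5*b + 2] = -40*b^4 - 12*b^3 - 6*b^2 + 2*b - 5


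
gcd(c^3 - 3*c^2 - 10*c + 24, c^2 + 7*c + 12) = c + 3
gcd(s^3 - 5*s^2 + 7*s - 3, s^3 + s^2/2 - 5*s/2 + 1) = s - 1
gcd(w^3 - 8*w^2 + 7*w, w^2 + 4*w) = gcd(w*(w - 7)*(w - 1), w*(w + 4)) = w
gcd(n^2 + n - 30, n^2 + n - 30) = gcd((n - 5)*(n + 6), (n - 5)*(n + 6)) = n^2 + n - 30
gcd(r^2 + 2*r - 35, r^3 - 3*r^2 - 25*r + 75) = r - 5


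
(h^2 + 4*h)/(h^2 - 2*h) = (h + 4)/(h - 2)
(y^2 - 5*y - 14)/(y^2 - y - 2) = (-y^2 + 5*y + 14)/(-y^2 + y + 2)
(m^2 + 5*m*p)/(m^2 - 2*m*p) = (m + 5*p)/(m - 2*p)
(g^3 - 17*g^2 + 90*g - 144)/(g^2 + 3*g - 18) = (g^2 - 14*g + 48)/(g + 6)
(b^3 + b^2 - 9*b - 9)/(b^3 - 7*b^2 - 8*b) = (b^2 - 9)/(b*(b - 8))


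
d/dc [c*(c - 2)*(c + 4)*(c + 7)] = 4*c^3 + 27*c^2 + 12*c - 56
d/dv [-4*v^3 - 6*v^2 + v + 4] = -12*v^2 - 12*v + 1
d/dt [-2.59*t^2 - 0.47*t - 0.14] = -5.18*t - 0.47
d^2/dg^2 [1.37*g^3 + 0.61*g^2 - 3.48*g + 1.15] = 8.22*g + 1.22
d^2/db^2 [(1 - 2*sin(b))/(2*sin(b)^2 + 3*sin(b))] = (8*sin(b)^2 - 28*sin(b) - 34 + 15/sin(b) + 36/sin(b)^2 + 18/sin(b)^3)/(2*sin(b) + 3)^3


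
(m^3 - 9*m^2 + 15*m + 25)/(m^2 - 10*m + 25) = m + 1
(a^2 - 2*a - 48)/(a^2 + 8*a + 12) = (a - 8)/(a + 2)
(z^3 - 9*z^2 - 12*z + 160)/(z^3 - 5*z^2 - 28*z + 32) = (z - 5)/(z - 1)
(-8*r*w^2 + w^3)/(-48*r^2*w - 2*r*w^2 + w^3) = w/(6*r + w)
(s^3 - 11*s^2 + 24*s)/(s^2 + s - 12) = s*(s - 8)/(s + 4)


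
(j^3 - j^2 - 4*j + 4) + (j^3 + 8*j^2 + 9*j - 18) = 2*j^3 + 7*j^2 + 5*j - 14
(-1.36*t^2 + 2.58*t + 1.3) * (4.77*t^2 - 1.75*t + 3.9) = -6.4872*t^4 + 14.6866*t^3 - 3.618*t^2 + 7.787*t + 5.07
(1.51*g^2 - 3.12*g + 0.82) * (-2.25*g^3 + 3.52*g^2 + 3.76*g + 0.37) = -3.3975*g^5 + 12.3352*g^4 - 7.1498*g^3 - 8.2861*g^2 + 1.9288*g + 0.3034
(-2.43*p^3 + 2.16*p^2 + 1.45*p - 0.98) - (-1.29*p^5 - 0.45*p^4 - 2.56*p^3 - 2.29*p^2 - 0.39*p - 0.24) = 1.29*p^5 + 0.45*p^4 + 0.13*p^3 + 4.45*p^2 + 1.84*p - 0.74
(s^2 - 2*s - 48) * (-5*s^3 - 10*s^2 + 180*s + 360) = -5*s^5 + 440*s^3 + 480*s^2 - 9360*s - 17280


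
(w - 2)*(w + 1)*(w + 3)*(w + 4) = w^4 + 6*w^3 + 3*w^2 - 26*w - 24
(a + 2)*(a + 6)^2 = a^3 + 14*a^2 + 60*a + 72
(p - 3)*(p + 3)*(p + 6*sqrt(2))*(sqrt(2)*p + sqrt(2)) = sqrt(2)*p^4 + sqrt(2)*p^3 + 12*p^3 - 9*sqrt(2)*p^2 + 12*p^2 - 108*p - 9*sqrt(2)*p - 108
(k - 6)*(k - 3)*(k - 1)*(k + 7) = k^4 - 3*k^3 - 43*k^2 + 171*k - 126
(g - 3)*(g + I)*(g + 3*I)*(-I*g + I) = -I*g^4 + 4*g^3 + 4*I*g^3 - 16*g^2 + 12*g - 12*I*g + 9*I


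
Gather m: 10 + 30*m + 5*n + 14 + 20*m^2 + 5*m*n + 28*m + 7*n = 20*m^2 + m*(5*n + 58) + 12*n + 24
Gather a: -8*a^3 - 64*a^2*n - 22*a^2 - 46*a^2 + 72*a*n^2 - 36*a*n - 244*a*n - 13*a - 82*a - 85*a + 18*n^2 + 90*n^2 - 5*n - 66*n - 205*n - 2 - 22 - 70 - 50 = -8*a^3 + a^2*(-64*n - 68) + a*(72*n^2 - 280*n - 180) + 108*n^2 - 276*n - 144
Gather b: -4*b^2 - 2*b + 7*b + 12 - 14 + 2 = -4*b^2 + 5*b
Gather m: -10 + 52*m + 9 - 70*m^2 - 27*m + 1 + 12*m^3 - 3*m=12*m^3 - 70*m^2 + 22*m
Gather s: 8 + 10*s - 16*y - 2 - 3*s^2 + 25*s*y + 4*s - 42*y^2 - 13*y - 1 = -3*s^2 + s*(25*y + 14) - 42*y^2 - 29*y + 5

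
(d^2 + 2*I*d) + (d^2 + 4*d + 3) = 2*d^2 + 4*d + 2*I*d + 3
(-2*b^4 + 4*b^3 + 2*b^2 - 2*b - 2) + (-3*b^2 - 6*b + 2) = -2*b^4 + 4*b^3 - b^2 - 8*b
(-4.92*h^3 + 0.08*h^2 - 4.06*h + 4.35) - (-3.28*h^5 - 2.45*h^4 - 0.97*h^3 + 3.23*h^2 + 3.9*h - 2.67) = 3.28*h^5 + 2.45*h^4 - 3.95*h^3 - 3.15*h^2 - 7.96*h + 7.02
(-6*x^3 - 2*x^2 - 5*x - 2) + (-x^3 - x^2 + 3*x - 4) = -7*x^3 - 3*x^2 - 2*x - 6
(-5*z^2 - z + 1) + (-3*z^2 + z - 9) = -8*z^2 - 8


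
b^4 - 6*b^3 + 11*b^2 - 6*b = b*(b - 3)*(b - 2)*(b - 1)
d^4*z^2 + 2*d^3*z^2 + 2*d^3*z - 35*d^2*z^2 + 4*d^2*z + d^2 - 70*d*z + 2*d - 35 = (d - 5)*(d + 7)*(d*z + 1)^2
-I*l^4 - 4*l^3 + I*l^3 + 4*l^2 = l^2*(l - 4*I)*(-I*l + I)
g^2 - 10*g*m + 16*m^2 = (g - 8*m)*(g - 2*m)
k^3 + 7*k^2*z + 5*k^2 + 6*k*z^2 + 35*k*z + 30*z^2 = (k + 5)*(k + z)*(k + 6*z)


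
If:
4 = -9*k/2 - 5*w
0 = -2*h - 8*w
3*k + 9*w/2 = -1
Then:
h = -40/7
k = -52/21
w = 10/7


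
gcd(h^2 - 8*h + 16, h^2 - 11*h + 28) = h - 4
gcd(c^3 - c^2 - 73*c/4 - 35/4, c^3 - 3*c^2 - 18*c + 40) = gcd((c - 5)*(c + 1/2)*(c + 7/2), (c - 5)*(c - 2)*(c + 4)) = c - 5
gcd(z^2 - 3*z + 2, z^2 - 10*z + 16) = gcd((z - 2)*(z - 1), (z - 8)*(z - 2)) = z - 2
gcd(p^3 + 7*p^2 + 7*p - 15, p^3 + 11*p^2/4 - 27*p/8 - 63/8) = p + 3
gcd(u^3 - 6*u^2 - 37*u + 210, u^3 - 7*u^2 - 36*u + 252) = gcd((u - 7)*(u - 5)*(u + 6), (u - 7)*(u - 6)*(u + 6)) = u^2 - u - 42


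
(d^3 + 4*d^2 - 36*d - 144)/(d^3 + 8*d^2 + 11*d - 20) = (d^2 - 36)/(d^2 + 4*d - 5)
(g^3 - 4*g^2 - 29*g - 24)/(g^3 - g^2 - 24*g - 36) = (g^2 - 7*g - 8)/(g^2 - 4*g - 12)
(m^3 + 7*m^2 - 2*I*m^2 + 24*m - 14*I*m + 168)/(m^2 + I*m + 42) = (m^2 + m*(7 + 4*I) + 28*I)/(m + 7*I)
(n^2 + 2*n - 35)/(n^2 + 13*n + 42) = (n - 5)/(n + 6)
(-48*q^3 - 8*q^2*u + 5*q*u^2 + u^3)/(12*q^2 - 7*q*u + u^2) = (-16*q^2 - 8*q*u - u^2)/(4*q - u)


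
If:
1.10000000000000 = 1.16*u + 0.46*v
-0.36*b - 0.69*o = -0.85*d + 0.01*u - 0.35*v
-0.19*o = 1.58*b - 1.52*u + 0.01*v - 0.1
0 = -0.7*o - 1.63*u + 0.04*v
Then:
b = 1.24109091475962 - 0.505735174908025*v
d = 0.165345542843938*v - 1.2556857487648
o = 0.980541871921182*v - 2.20812807881773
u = 0.948275862068966 - 0.396551724137931*v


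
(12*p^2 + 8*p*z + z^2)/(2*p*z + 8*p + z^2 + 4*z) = (6*p + z)/(z + 4)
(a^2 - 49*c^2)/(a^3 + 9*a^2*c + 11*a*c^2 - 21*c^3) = (a - 7*c)/(a^2 + 2*a*c - 3*c^2)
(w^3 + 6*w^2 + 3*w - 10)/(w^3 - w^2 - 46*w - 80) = (w - 1)/(w - 8)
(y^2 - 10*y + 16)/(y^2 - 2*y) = (y - 8)/y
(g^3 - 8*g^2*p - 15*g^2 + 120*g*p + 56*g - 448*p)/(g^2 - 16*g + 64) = (g^2 - 8*g*p - 7*g + 56*p)/(g - 8)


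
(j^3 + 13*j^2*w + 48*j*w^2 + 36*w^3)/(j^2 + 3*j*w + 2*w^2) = (j^2 + 12*j*w + 36*w^2)/(j + 2*w)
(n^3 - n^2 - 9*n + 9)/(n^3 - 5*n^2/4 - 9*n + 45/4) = 4*(n - 1)/(4*n - 5)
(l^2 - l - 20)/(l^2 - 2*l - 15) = (l + 4)/(l + 3)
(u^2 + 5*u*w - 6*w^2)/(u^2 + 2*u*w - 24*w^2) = (u - w)/(u - 4*w)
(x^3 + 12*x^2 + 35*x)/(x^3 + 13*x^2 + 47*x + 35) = x/(x + 1)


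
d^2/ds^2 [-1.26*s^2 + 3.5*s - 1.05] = -2.52000000000000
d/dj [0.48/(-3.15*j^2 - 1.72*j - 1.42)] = (3.024*j + 0.8256)/(3.15*j^2 + 1.72*j + 1.42)^2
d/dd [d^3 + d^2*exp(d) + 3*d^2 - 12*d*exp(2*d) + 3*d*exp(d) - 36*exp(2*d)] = d^2*exp(d) + 3*d^2 - 24*d*exp(2*d) + 5*d*exp(d) + 6*d - 84*exp(2*d) + 3*exp(d)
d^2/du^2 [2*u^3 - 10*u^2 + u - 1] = 12*u - 20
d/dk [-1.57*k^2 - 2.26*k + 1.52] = -3.14*k - 2.26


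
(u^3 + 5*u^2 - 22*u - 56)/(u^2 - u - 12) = (u^2 + 9*u + 14)/(u + 3)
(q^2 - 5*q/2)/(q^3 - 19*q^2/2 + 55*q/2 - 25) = q/(q^2 - 7*q + 10)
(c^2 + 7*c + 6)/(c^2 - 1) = (c + 6)/(c - 1)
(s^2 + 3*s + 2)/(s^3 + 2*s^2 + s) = (s + 2)/(s*(s + 1))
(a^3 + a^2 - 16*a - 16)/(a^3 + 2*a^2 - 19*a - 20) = (a + 4)/(a + 5)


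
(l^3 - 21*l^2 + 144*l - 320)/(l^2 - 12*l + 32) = (l^2 - 13*l + 40)/(l - 4)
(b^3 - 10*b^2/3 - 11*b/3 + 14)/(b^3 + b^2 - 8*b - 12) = (b - 7/3)/(b + 2)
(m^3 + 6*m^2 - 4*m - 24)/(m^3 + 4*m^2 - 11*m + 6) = (m^2 - 4)/(m^2 - 2*m + 1)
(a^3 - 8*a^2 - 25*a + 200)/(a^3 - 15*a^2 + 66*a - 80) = (a + 5)/(a - 2)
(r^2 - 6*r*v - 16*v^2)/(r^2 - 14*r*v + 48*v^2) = (r + 2*v)/(r - 6*v)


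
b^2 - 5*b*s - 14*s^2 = (b - 7*s)*(b + 2*s)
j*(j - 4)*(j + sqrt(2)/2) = j^3 - 4*j^2 + sqrt(2)*j^2/2 - 2*sqrt(2)*j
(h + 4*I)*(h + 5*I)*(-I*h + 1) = -I*h^3 + 10*h^2 + 29*I*h - 20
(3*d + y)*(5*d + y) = 15*d^2 + 8*d*y + y^2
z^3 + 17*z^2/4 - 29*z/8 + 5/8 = (z - 1/2)*(z - 1/4)*(z + 5)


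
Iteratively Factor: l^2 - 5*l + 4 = (l - 4)*(l - 1)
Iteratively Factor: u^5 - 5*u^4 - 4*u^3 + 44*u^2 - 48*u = (u + 3)*(u^4 - 8*u^3 + 20*u^2 - 16*u) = (u - 2)*(u + 3)*(u^3 - 6*u^2 + 8*u) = (u - 2)^2*(u + 3)*(u^2 - 4*u) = (u - 4)*(u - 2)^2*(u + 3)*(u)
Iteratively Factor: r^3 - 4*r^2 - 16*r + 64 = (r - 4)*(r^2 - 16) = (r - 4)^2*(r + 4)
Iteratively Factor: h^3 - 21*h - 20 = (h + 1)*(h^2 - h - 20) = (h + 1)*(h + 4)*(h - 5)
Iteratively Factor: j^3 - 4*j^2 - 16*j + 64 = (j - 4)*(j^2 - 16) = (j - 4)^2*(j + 4)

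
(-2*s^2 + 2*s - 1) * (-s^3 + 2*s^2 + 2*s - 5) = 2*s^5 - 6*s^4 + s^3 + 12*s^2 - 12*s + 5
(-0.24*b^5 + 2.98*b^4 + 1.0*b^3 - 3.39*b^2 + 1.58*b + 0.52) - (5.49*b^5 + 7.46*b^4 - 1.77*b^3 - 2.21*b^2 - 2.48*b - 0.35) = -5.73*b^5 - 4.48*b^4 + 2.77*b^3 - 1.18*b^2 + 4.06*b + 0.87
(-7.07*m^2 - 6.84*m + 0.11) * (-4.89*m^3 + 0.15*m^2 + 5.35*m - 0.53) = 34.5723*m^5 + 32.3871*m^4 - 39.3884*m^3 - 32.8304*m^2 + 4.2137*m - 0.0583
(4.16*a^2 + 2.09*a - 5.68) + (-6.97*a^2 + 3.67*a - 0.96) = -2.81*a^2 + 5.76*a - 6.64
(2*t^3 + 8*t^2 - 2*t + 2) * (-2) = -4*t^3 - 16*t^2 + 4*t - 4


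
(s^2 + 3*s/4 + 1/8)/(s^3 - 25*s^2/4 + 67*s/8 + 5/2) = (2*s + 1)/(2*s^2 - 13*s + 20)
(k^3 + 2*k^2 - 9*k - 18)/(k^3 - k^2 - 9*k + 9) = (k + 2)/(k - 1)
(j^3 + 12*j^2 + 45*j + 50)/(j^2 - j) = (j^3 + 12*j^2 + 45*j + 50)/(j*(j - 1))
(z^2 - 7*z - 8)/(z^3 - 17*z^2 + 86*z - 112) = (z + 1)/(z^2 - 9*z + 14)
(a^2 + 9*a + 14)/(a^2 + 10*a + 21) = (a + 2)/(a + 3)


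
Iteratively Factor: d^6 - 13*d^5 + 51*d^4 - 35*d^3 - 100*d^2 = (d - 5)*(d^5 - 8*d^4 + 11*d^3 + 20*d^2) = d*(d - 5)*(d^4 - 8*d^3 + 11*d^2 + 20*d) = d^2*(d - 5)*(d^3 - 8*d^2 + 11*d + 20) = d^2*(d - 5)*(d + 1)*(d^2 - 9*d + 20) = d^2*(d - 5)^2*(d + 1)*(d - 4)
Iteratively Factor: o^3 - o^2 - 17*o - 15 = (o + 1)*(o^2 - 2*o - 15) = (o - 5)*(o + 1)*(o + 3)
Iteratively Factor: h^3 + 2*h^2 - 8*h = (h + 4)*(h^2 - 2*h) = h*(h + 4)*(h - 2)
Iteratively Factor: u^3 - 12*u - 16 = (u - 4)*(u^2 + 4*u + 4) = (u - 4)*(u + 2)*(u + 2)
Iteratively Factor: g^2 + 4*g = (g)*(g + 4)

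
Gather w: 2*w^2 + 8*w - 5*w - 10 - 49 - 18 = 2*w^2 + 3*w - 77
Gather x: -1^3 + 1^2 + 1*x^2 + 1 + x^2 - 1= 2*x^2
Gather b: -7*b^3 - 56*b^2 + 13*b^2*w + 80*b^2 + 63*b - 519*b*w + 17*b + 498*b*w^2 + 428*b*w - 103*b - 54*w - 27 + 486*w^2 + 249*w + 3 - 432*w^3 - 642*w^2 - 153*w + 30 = -7*b^3 + b^2*(13*w + 24) + b*(498*w^2 - 91*w - 23) - 432*w^3 - 156*w^2 + 42*w + 6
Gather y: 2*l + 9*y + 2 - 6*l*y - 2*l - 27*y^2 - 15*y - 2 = -27*y^2 + y*(-6*l - 6)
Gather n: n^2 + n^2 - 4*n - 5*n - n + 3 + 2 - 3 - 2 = 2*n^2 - 10*n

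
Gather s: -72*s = -72*s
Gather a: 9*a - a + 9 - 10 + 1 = 8*a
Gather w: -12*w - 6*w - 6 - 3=-18*w - 9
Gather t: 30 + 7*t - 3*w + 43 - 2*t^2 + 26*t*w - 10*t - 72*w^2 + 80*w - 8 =-2*t^2 + t*(26*w - 3) - 72*w^2 + 77*w + 65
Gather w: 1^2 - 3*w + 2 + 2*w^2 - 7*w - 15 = 2*w^2 - 10*w - 12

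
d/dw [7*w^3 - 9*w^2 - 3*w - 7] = 21*w^2 - 18*w - 3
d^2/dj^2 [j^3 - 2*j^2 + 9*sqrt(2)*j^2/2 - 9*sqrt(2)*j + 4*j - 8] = 6*j - 4 + 9*sqrt(2)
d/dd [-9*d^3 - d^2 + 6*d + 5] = -27*d^2 - 2*d + 6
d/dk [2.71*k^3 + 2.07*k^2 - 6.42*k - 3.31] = 8.13*k^2 + 4.14*k - 6.42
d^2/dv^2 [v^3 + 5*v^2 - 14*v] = 6*v + 10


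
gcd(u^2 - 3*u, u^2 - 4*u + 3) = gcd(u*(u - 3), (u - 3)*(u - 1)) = u - 3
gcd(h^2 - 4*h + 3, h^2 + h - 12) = h - 3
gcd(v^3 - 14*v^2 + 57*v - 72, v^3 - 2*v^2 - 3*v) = v - 3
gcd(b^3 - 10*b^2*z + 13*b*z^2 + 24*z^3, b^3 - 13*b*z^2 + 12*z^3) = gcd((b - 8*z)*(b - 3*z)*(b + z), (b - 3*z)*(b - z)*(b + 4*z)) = -b + 3*z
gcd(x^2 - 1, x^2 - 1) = x^2 - 1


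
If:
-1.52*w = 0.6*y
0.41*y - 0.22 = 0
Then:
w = -0.21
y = 0.54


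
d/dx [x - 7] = 1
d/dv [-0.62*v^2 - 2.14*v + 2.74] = -1.24*v - 2.14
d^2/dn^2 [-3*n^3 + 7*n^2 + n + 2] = 14 - 18*n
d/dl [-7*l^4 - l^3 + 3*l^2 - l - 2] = -28*l^3 - 3*l^2 + 6*l - 1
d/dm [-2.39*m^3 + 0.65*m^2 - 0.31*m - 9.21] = -7.17*m^2 + 1.3*m - 0.31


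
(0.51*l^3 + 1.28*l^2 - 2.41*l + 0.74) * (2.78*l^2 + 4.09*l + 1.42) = 1.4178*l^5 + 5.6443*l^4 - 0.7404*l^3 - 5.9821*l^2 - 0.3956*l + 1.0508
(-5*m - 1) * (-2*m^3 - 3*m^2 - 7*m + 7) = 10*m^4 + 17*m^3 + 38*m^2 - 28*m - 7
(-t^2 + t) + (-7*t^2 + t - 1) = -8*t^2 + 2*t - 1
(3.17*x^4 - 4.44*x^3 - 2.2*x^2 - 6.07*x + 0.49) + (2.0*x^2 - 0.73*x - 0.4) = 3.17*x^4 - 4.44*x^3 - 0.2*x^2 - 6.8*x + 0.09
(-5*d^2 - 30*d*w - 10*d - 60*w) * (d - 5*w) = -5*d^3 - 5*d^2*w - 10*d^2 + 150*d*w^2 - 10*d*w + 300*w^2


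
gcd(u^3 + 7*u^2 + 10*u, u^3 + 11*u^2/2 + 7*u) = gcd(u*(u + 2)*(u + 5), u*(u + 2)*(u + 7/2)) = u^2 + 2*u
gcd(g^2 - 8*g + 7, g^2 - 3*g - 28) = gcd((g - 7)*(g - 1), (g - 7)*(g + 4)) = g - 7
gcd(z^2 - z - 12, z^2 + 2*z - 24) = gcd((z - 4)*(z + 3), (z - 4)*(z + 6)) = z - 4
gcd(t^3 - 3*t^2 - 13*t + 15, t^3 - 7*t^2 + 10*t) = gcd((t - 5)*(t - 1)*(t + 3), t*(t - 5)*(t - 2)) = t - 5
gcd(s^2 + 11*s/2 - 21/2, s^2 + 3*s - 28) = s + 7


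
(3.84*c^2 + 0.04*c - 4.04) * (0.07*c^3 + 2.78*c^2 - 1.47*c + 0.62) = 0.2688*c^5 + 10.678*c^4 - 5.8164*c^3 - 8.9092*c^2 + 5.9636*c - 2.5048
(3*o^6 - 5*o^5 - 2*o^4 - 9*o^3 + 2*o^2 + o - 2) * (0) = 0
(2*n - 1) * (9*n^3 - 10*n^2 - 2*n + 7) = 18*n^4 - 29*n^3 + 6*n^2 + 16*n - 7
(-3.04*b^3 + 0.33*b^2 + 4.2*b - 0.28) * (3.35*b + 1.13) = -10.184*b^4 - 2.3297*b^3 + 14.4429*b^2 + 3.808*b - 0.3164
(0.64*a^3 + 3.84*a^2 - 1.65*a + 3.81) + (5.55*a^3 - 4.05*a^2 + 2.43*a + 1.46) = 6.19*a^3 - 0.21*a^2 + 0.78*a + 5.27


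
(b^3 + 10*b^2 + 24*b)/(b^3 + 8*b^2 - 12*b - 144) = b*(b + 4)/(b^2 + 2*b - 24)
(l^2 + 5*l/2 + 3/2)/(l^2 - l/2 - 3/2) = (2*l + 3)/(2*l - 3)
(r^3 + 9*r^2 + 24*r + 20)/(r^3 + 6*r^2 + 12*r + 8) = (r + 5)/(r + 2)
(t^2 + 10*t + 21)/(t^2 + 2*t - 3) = (t + 7)/(t - 1)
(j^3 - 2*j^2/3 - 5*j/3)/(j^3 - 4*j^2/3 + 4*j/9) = 3*(3*j^2 - 2*j - 5)/(9*j^2 - 12*j + 4)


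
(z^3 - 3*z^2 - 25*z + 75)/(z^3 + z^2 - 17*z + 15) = (z - 5)/(z - 1)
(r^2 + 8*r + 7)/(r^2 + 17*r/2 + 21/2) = 2*(r + 1)/(2*r + 3)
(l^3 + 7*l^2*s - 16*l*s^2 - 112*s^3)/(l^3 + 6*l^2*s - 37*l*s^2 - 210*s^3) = (-l^2 + 16*s^2)/(-l^2 + l*s + 30*s^2)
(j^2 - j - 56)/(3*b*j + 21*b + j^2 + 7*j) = (j - 8)/(3*b + j)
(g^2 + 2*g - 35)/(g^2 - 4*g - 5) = (g + 7)/(g + 1)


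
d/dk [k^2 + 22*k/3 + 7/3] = 2*k + 22/3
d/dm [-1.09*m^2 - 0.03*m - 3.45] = -2.18*m - 0.03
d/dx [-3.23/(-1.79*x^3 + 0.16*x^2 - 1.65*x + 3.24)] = (-17.3451*x^2 + 1.0336*x - 5.3295)/(1.79*x^3 - 0.16*x^2 + 1.65*x - 3.24)^2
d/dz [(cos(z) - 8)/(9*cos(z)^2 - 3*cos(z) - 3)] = (-sin(z)^2 - 16*cos(z) + 4)*sin(z)/(-3*cos(z)^2 + cos(z) + 1)^2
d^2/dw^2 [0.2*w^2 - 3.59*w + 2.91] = 0.400000000000000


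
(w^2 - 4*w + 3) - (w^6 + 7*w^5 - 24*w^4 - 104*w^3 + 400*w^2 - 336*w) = -w^6 - 7*w^5 + 24*w^4 + 104*w^3 - 399*w^2 + 332*w + 3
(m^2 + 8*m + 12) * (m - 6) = m^3 + 2*m^2 - 36*m - 72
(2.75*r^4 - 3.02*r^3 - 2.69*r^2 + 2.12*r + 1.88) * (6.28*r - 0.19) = 17.27*r^5 - 19.4881*r^4 - 16.3194*r^3 + 13.8247*r^2 + 11.4036*r - 0.3572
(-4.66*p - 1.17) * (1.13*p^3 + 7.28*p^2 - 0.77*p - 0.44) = -5.2658*p^4 - 35.2469*p^3 - 4.9294*p^2 + 2.9513*p + 0.5148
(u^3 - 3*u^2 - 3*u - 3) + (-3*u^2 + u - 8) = u^3 - 6*u^2 - 2*u - 11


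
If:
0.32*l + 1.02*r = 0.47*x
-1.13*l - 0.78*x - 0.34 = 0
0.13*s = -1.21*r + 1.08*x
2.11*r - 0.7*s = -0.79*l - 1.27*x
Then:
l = 0.23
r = -0.43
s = -2.42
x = -0.77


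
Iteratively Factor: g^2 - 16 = (g + 4)*(g - 4)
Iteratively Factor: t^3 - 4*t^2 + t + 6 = (t + 1)*(t^2 - 5*t + 6) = (t - 3)*(t + 1)*(t - 2)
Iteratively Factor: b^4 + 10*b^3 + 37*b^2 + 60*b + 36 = (b + 3)*(b^3 + 7*b^2 + 16*b + 12) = (b + 3)^2*(b^2 + 4*b + 4) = (b + 2)*(b + 3)^2*(b + 2)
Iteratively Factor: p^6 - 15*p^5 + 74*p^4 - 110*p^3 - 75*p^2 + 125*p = (p - 5)*(p^5 - 10*p^4 + 24*p^3 + 10*p^2 - 25*p) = p*(p - 5)*(p^4 - 10*p^3 + 24*p^2 + 10*p - 25) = p*(p - 5)*(p - 1)*(p^3 - 9*p^2 + 15*p + 25) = p*(p - 5)^2*(p - 1)*(p^2 - 4*p - 5) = p*(p - 5)^2*(p - 1)*(p + 1)*(p - 5)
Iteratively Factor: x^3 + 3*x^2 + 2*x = (x + 2)*(x^2 + x) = x*(x + 2)*(x + 1)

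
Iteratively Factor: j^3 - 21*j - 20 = (j + 4)*(j^2 - 4*j - 5) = (j - 5)*(j + 4)*(j + 1)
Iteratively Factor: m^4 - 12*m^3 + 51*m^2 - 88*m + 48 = (m - 1)*(m^3 - 11*m^2 + 40*m - 48) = (m - 4)*(m - 1)*(m^2 - 7*m + 12) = (m - 4)*(m - 3)*(m - 1)*(m - 4)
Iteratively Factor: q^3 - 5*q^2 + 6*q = (q - 3)*(q^2 - 2*q) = q*(q - 3)*(q - 2)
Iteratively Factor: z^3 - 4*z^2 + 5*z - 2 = (z - 1)*(z^2 - 3*z + 2) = (z - 1)^2*(z - 2)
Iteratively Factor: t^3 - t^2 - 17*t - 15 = (t + 1)*(t^2 - 2*t - 15) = (t - 5)*(t + 1)*(t + 3)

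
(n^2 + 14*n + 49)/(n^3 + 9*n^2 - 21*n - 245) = 1/(n - 5)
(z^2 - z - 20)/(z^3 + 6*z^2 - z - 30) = (z^2 - z - 20)/(z^3 + 6*z^2 - z - 30)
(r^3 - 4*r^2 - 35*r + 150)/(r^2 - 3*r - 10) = (r^2 + r - 30)/(r + 2)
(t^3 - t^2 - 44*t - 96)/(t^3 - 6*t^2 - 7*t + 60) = (t^2 - 4*t - 32)/(t^2 - 9*t + 20)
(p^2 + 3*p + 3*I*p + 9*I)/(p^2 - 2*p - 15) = (p + 3*I)/(p - 5)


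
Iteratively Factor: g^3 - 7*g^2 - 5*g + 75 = (g - 5)*(g^2 - 2*g - 15) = (g - 5)^2*(g + 3)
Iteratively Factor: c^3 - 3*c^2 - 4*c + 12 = (c + 2)*(c^2 - 5*c + 6) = (c - 2)*(c + 2)*(c - 3)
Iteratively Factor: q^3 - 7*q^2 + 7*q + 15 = (q + 1)*(q^2 - 8*q + 15) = (q - 5)*(q + 1)*(q - 3)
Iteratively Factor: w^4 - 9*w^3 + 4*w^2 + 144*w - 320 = (w - 4)*(w^3 - 5*w^2 - 16*w + 80) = (w - 5)*(w - 4)*(w^2 - 16) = (w - 5)*(w - 4)^2*(w + 4)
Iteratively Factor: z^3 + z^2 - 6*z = (z - 2)*(z^2 + 3*z) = z*(z - 2)*(z + 3)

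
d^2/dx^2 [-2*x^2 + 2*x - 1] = -4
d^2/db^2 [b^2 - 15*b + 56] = 2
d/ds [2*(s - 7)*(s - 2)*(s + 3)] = 6*s^2 - 24*s - 26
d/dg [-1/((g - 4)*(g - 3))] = (2*g - 7)/((g - 4)^2*(g - 3)^2)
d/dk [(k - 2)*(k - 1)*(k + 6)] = 3*k^2 + 6*k - 16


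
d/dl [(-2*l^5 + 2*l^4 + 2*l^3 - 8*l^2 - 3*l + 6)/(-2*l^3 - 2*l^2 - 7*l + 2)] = 2*(4*l^7 + 4*l^6 + 24*l^5 - 41*l^4 - 12*l^3 + 49*l^2 - 4*l + 18)/(4*l^6 + 8*l^5 + 32*l^4 + 20*l^3 + 41*l^2 - 28*l + 4)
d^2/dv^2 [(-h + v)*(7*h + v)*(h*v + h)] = 2*h*(6*h + 3*v + 1)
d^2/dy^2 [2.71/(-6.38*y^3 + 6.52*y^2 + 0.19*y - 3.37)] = ((103.7388*y - 35.3384)*(6.38*y^3 - 6.52*y^2 - 0.19*y + 3.37) - 2.71*(-38.28*y^2 + 26.08*y + 0.38)*(-19.14*y^2 + 13.04*y + 0.19))/(6.38*y^3 - 6.52*y^2 - 0.19*y + 3.37)^3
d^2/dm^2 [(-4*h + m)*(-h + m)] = 2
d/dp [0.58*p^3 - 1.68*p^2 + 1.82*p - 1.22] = 1.74*p^2 - 3.36*p + 1.82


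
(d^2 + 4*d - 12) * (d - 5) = d^3 - d^2 - 32*d + 60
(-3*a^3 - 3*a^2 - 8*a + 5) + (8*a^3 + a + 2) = 5*a^3 - 3*a^2 - 7*a + 7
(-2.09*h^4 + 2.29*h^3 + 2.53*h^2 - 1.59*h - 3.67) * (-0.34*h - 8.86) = 0.7106*h^5 + 17.7388*h^4 - 21.1496*h^3 - 21.8752*h^2 + 15.3352*h + 32.5162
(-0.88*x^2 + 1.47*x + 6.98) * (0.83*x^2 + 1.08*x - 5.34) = -0.7304*x^4 + 0.2697*x^3 + 12.0802*x^2 - 0.311399999999998*x - 37.2732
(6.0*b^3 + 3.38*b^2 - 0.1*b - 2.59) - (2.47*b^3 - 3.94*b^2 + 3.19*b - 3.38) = 3.53*b^3 + 7.32*b^2 - 3.29*b + 0.79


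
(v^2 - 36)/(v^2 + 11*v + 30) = (v - 6)/(v + 5)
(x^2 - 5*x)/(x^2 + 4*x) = (x - 5)/(x + 4)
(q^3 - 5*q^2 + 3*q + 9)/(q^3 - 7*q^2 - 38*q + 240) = (q^3 - 5*q^2 + 3*q + 9)/(q^3 - 7*q^2 - 38*q + 240)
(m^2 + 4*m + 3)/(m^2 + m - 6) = (m + 1)/(m - 2)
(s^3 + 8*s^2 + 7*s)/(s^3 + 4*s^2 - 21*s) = (s + 1)/(s - 3)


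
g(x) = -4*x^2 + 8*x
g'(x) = 8 - 8*x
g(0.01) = 0.08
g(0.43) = 2.70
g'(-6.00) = 56.00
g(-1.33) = -17.72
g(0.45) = 2.79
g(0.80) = 3.84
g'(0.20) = 6.40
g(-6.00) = -192.00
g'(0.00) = 8.00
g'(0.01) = 7.92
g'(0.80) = 1.60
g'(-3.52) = 36.16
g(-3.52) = -77.72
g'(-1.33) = 18.64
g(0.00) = 0.00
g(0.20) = 1.44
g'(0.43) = 4.56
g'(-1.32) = 18.56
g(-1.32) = -17.53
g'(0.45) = 4.40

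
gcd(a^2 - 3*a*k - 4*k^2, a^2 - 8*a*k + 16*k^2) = a - 4*k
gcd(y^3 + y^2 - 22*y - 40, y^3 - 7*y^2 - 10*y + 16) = y + 2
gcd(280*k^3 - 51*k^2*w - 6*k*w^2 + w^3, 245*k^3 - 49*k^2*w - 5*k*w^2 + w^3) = -35*k^2 + 2*k*w + w^2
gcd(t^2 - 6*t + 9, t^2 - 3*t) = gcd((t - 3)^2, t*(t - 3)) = t - 3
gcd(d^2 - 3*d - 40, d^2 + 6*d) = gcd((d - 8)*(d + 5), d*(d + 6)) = 1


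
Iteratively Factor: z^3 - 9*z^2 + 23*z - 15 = (z - 3)*(z^2 - 6*z + 5) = (z - 3)*(z - 1)*(z - 5)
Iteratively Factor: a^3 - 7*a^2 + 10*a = (a - 5)*(a^2 - 2*a) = (a - 5)*(a - 2)*(a)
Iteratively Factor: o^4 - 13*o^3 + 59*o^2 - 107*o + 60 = (o - 4)*(o^3 - 9*o^2 + 23*o - 15) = (o - 4)*(o - 3)*(o^2 - 6*o + 5) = (o - 4)*(o - 3)*(o - 1)*(o - 5)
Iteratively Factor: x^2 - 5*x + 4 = (x - 1)*(x - 4)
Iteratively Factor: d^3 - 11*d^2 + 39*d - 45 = (d - 5)*(d^2 - 6*d + 9) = (d - 5)*(d - 3)*(d - 3)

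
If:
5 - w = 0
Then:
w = 5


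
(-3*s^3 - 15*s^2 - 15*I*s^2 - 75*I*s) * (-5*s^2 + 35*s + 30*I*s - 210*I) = 15*s^5 - 30*s^4 - 15*I*s^4 - 75*s^3 + 30*I*s^3 - 900*s^2 + 525*I*s^2 - 15750*s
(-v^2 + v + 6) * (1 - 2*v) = 2*v^3 - 3*v^2 - 11*v + 6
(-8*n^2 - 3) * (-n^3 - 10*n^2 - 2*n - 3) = 8*n^5 + 80*n^4 + 19*n^3 + 54*n^2 + 6*n + 9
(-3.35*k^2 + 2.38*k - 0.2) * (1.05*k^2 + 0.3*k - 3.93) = -3.5175*k^4 + 1.494*k^3 + 13.6695*k^2 - 9.4134*k + 0.786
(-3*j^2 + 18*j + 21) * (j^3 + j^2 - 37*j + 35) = -3*j^5 + 15*j^4 + 150*j^3 - 750*j^2 - 147*j + 735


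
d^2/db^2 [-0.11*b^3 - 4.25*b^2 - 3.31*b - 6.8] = -0.66*b - 8.5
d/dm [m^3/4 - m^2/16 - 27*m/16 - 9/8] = 3*m^2/4 - m/8 - 27/16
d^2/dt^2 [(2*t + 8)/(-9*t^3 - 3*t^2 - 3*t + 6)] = 4*(-(t + 4)*(9*t^2 + 2*t + 1)^2 + (9*t^2 + 2*t + (t + 4)*(9*t + 1) + 1)*(3*t^3 + t^2 + t - 2))/(3*(3*t^3 + t^2 + t - 2)^3)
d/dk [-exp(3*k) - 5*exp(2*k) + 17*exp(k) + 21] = (-3*exp(2*k) - 10*exp(k) + 17)*exp(k)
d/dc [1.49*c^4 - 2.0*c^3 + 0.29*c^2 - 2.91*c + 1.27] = 5.96*c^3 - 6.0*c^2 + 0.58*c - 2.91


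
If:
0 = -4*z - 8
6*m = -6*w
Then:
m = -w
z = -2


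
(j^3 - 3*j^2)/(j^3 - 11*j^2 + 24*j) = j/(j - 8)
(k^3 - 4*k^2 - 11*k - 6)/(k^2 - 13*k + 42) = (k^2 + 2*k + 1)/(k - 7)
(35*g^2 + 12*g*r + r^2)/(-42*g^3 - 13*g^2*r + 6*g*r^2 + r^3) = (5*g + r)/(-6*g^2 - g*r + r^2)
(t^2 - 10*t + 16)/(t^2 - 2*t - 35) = (-t^2 + 10*t - 16)/(-t^2 + 2*t + 35)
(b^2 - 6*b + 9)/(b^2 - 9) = (b - 3)/(b + 3)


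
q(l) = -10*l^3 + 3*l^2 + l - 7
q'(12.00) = -4247.00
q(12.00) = -16843.00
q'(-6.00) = -1115.00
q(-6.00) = 2255.00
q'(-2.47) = -196.85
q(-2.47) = 159.52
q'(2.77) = -212.57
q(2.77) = -193.75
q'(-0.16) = -0.73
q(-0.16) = -7.04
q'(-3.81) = -457.34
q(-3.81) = 585.80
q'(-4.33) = -587.45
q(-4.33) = 856.74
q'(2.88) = -230.55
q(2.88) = -218.12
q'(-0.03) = 0.79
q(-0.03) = -7.03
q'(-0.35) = -4.78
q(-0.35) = -6.55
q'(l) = -30*l^2 + 6*l + 1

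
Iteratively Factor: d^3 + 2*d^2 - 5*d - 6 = (d - 2)*(d^2 + 4*d + 3) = (d - 2)*(d + 3)*(d + 1)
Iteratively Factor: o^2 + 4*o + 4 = (o + 2)*(o + 2)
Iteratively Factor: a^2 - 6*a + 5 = (a - 5)*(a - 1)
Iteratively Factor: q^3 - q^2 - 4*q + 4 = (q + 2)*(q^2 - 3*q + 2) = (q - 2)*(q + 2)*(q - 1)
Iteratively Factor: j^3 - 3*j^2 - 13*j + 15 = (j + 3)*(j^2 - 6*j + 5) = (j - 5)*(j + 3)*(j - 1)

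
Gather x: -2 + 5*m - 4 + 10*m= 15*m - 6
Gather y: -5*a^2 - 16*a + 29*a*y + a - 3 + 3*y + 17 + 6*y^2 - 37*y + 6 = -5*a^2 - 15*a + 6*y^2 + y*(29*a - 34) + 20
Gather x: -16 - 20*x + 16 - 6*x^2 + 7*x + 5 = -6*x^2 - 13*x + 5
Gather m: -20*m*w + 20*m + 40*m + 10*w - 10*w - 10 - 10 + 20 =m*(60 - 20*w)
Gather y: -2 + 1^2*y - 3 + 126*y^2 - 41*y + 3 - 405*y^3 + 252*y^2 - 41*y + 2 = -405*y^3 + 378*y^2 - 81*y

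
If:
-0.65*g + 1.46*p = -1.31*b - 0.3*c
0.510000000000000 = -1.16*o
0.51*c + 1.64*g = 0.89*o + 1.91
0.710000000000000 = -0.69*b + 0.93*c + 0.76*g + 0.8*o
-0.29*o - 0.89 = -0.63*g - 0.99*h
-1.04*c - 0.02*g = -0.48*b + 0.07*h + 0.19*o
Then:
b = -0.87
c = -0.35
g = 1.03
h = 0.11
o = -0.44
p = 1.31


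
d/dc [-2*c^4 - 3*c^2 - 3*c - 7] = -8*c^3 - 6*c - 3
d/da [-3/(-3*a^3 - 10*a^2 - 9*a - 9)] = 3*(-9*a^2 - 20*a - 9)/(3*a^3 + 10*a^2 + 9*a + 9)^2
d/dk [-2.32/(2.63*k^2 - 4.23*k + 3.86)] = (12.2032*k - 9.8136)/(2.63*k^2 - 4.23*k + 3.86)^2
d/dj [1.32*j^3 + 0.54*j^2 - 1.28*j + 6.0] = 3.96*j^2 + 1.08*j - 1.28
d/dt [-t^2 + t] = 1 - 2*t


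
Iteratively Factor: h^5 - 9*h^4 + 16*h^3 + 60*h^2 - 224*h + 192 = (h - 4)*(h^4 - 5*h^3 - 4*h^2 + 44*h - 48) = (h - 4)*(h - 2)*(h^3 - 3*h^2 - 10*h + 24) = (h - 4)^2*(h - 2)*(h^2 + h - 6) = (h - 4)^2*(h - 2)*(h + 3)*(h - 2)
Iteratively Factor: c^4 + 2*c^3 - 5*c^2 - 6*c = (c + 1)*(c^3 + c^2 - 6*c) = (c - 2)*(c + 1)*(c^2 + 3*c) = c*(c - 2)*(c + 1)*(c + 3)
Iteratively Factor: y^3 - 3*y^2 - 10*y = (y - 5)*(y^2 + 2*y) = y*(y - 5)*(y + 2)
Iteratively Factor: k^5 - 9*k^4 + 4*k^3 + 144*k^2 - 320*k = (k - 5)*(k^4 - 4*k^3 - 16*k^2 + 64*k) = k*(k - 5)*(k^3 - 4*k^2 - 16*k + 64) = k*(k - 5)*(k + 4)*(k^2 - 8*k + 16) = k*(k - 5)*(k - 4)*(k + 4)*(k - 4)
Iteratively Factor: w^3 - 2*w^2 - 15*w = (w - 5)*(w^2 + 3*w) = w*(w - 5)*(w + 3)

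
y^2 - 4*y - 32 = (y - 8)*(y + 4)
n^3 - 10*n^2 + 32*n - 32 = (n - 4)^2*(n - 2)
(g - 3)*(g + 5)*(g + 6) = g^3 + 8*g^2 - 3*g - 90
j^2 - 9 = (j - 3)*(j + 3)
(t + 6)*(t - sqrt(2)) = t^2 - sqrt(2)*t + 6*t - 6*sqrt(2)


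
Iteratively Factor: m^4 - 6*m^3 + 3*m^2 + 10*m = (m - 5)*(m^3 - m^2 - 2*m) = (m - 5)*(m - 2)*(m^2 + m) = m*(m - 5)*(m - 2)*(m + 1)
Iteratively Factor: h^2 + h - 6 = (h + 3)*(h - 2)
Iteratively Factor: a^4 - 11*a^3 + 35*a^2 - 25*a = (a - 5)*(a^3 - 6*a^2 + 5*a) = a*(a - 5)*(a^2 - 6*a + 5) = a*(a - 5)^2*(a - 1)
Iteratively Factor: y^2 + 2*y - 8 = (y - 2)*(y + 4)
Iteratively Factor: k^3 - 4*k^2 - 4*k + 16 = (k - 2)*(k^2 - 2*k - 8) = (k - 2)*(k + 2)*(k - 4)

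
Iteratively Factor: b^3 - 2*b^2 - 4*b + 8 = (b + 2)*(b^2 - 4*b + 4) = (b - 2)*(b + 2)*(b - 2)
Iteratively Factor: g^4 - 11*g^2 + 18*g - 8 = (g + 4)*(g^3 - 4*g^2 + 5*g - 2) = (g - 1)*(g + 4)*(g^2 - 3*g + 2) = (g - 1)^2*(g + 4)*(g - 2)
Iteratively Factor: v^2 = (v)*(v)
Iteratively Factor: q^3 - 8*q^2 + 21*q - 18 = (q - 3)*(q^2 - 5*q + 6) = (q - 3)^2*(q - 2)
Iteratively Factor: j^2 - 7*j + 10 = (j - 5)*(j - 2)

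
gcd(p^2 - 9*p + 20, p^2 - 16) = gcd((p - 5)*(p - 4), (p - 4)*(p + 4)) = p - 4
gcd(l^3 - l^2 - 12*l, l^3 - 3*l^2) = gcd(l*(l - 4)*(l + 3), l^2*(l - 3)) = l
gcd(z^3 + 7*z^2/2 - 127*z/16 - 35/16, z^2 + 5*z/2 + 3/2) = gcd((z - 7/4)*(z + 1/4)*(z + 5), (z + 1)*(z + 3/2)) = 1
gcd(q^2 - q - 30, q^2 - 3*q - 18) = q - 6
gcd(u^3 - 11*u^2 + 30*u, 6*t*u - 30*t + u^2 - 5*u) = u - 5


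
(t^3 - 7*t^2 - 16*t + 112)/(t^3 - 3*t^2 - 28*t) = (t - 4)/t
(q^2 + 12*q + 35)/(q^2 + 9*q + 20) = (q + 7)/(q + 4)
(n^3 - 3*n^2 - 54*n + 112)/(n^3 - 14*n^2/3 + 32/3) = 3*(n^2 - n - 56)/(3*n^2 - 8*n - 16)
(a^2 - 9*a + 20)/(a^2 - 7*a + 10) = (a - 4)/(a - 2)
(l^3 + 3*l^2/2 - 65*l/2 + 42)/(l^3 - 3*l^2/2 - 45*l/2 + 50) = (2*l^2 + 11*l - 21)/(2*l^2 + 5*l - 25)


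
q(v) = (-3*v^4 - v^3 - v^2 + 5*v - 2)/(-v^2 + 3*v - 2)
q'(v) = (2*v - 3)*(-3*v^4 - v^3 - v^2 + 5*v - 2)/(-v^2 + 3*v - 2)^2 + (-12*v^3 - 3*v^2 - 2*v + 5)/(-v^2 + 3*v - 2) = 2*(3*v^5 - 13*v^4 + 9*v^3 + 4*v^2 - 2)/(v^4 - 6*v^3 + 13*v^2 - 12*v + 4)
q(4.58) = 153.33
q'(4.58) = 29.82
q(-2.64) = 8.85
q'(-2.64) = -8.10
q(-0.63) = 1.35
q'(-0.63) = -0.55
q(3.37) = 129.88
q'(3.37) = 2.87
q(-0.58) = 1.32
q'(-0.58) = -0.49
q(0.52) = 0.04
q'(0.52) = -1.94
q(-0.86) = 1.51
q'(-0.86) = -0.94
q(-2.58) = 8.37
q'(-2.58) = -7.80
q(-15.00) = 547.07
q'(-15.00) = -80.17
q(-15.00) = 547.07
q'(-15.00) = -80.17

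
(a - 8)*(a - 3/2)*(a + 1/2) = a^3 - 9*a^2 + 29*a/4 + 6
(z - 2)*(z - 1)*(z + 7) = z^3 + 4*z^2 - 19*z + 14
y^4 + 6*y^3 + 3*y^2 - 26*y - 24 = (y - 2)*(y + 1)*(y + 3)*(y + 4)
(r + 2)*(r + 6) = r^2 + 8*r + 12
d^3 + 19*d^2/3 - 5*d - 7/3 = (d - 1)*(d + 1/3)*(d + 7)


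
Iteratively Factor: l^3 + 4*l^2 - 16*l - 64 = (l + 4)*(l^2 - 16) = (l + 4)^2*(l - 4)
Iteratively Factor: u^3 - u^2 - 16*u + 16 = (u + 4)*(u^2 - 5*u + 4) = (u - 4)*(u + 4)*(u - 1)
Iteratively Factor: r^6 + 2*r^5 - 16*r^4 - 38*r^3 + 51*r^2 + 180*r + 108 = (r + 2)*(r^5 - 16*r^3 - 6*r^2 + 63*r + 54) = (r + 2)*(r + 3)*(r^4 - 3*r^3 - 7*r^2 + 15*r + 18) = (r - 3)*(r + 2)*(r + 3)*(r^3 - 7*r - 6) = (r - 3)^2*(r + 2)*(r + 3)*(r^2 + 3*r + 2) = (r - 3)^2*(r + 1)*(r + 2)*(r + 3)*(r + 2)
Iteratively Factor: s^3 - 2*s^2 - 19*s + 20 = (s - 5)*(s^2 + 3*s - 4) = (s - 5)*(s + 4)*(s - 1)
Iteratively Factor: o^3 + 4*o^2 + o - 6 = (o + 2)*(o^2 + 2*o - 3) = (o + 2)*(o + 3)*(o - 1)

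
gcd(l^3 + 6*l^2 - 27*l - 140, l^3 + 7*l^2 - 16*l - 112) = l^2 + 11*l + 28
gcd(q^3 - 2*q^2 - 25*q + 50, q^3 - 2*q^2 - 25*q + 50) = q^3 - 2*q^2 - 25*q + 50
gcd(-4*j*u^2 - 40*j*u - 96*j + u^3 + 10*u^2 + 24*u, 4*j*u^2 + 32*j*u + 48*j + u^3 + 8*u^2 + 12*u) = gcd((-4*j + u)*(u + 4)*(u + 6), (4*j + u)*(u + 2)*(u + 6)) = u + 6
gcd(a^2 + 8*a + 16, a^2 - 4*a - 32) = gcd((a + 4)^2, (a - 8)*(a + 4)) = a + 4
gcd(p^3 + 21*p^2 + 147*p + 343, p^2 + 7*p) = p + 7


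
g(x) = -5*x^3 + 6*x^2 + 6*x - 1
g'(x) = -15*x^2 + 12*x + 6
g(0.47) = 2.63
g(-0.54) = -1.70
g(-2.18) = 66.24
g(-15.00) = 18134.00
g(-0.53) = -1.75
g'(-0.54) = -4.85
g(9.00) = -3106.00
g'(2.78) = -76.57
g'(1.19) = -0.96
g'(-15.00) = -3549.00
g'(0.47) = 8.33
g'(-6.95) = -801.94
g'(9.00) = -1101.00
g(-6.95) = 1925.63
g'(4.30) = -219.75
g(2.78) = -45.37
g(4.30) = -261.80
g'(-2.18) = -91.45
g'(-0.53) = -4.57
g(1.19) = 6.21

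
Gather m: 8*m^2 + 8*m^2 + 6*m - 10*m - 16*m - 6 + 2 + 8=16*m^2 - 20*m + 4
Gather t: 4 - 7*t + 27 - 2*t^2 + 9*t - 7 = -2*t^2 + 2*t + 24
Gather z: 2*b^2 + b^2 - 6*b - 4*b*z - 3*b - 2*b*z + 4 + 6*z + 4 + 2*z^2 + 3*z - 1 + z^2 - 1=3*b^2 - 9*b + 3*z^2 + z*(9 - 6*b) + 6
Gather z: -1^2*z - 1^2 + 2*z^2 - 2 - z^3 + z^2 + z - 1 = -z^3 + 3*z^2 - 4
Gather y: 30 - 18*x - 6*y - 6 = -18*x - 6*y + 24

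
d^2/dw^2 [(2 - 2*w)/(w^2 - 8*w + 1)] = 4*(-4*(w - 4)^2*(w - 1) + 3*(w - 3)*(w^2 - 8*w + 1))/(w^2 - 8*w + 1)^3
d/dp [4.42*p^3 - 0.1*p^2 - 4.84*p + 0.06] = 13.26*p^2 - 0.2*p - 4.84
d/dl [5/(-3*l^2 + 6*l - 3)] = 10*(l - 1)/(3*(l^2 - 2*l + 1)^2)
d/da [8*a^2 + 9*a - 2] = 16*a + 9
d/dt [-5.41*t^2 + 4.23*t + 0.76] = 4.23 - 10.82*t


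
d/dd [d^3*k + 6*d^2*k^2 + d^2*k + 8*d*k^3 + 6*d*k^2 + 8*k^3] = k*(3*d^2 + 12*d*k + 2*d + 8*k^2 + 6*k)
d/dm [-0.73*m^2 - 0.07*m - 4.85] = -1.46*m - 0.07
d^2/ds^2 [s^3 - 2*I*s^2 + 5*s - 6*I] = 6*s - 4*I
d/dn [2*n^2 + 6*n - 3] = 4*n + 6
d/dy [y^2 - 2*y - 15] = 2*y - 2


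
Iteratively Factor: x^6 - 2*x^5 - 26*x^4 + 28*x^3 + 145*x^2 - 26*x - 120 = (x + 2)*(x^5 - 4*x^4 - 18*x^3 + 64*x^2 + 17*x - 60) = (x - 3)*(x + 2)*(x^4 - x^3 - 21*x^2 + x + 20) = (x - 5)*(x - 3)*(x + 2)*(x^3 + 4*x^2 - x - 4) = (x - 5)*(x - 3)*(x + 2)*(x + 4)*(x^2 - 1) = (x - 5)*(x - 3)*(x + 1)*(x + 2)*(x + 4)*(x - 1)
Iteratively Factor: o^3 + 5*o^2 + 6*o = (o + 3)*(o^2 + 2*o) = o*(o + 3)*(o + 2)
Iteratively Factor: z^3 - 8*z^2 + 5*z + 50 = (z - 5)*(z^2 - 3*z - 10) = (z - 5)^2*(z + 2)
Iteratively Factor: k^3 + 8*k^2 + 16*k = (k)*(k^2 + 8*k + 16) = k*(k + 4)*(k + 4)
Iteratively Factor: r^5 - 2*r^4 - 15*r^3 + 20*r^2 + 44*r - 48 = (r + 2)*(r^4 - 4*r^3 - 7*r^2 + 34*r - 24) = (r - 4)*(r + 2)*(r^3 - 7*r + 6) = (r - 4)*(r - 2)*(r + 2)*(r^2 + 2*r - 3) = (r - 4)*(r - 2)*(r - 1)*(r + 2)*(r + 3)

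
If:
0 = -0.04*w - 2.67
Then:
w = -66.75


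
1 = 1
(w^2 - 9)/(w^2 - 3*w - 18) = (w - 3)/(w - 6)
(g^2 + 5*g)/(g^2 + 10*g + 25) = g/(g + 5)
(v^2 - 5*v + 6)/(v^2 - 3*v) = (v - 2)/v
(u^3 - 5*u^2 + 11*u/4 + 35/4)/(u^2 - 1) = (u^2 - 6*u + 35/4)/(u - 1)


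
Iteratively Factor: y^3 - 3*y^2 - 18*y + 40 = (y + 4)*(y^2 - 7*y + 10) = (y - 5)*(y + 4)*(y - 2)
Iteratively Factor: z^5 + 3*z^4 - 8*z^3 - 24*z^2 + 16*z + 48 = (z - 2)*(z^4 + 5*z^3 + 2*z^2 - 20*z - 24) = (z - 2)*(z + 2)*(z^3 + 3*z^2 - 4*z - 12) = (z - 2)*(z + 2)^2*(z^2 + z - 6) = (z - 2)^2*(z + 2)^2*(z + 3)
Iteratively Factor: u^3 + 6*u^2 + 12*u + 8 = (u + 2)*(u^2 + 4*u + 4) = (u + 2)^2*(u + 2)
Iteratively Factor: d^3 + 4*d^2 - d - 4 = (d + 1)*(d^2 + 3*d - 4) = (d + 1)*(d + 4)*(d - 1)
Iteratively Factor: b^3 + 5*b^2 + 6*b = (b + 3)*(b^2 + 2*b) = (b + 2)*(b + 3)*(b)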